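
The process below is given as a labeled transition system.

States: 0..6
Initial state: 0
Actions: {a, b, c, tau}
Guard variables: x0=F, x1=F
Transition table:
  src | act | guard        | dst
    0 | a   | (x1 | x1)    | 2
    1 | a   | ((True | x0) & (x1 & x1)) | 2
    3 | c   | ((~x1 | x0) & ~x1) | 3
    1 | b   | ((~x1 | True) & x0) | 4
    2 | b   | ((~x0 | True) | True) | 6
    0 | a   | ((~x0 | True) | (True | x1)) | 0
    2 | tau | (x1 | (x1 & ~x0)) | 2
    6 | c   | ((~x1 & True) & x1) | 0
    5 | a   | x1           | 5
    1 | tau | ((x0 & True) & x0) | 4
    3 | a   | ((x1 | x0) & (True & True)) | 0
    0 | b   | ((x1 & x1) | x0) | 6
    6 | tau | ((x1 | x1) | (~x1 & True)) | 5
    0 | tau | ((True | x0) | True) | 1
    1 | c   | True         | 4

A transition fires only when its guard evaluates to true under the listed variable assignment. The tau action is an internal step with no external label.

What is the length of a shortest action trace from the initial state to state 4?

BFS to 4:
  Layer 0: {0}
  Layer 1: {1}
  Layer 2: {4}
first hit 4 at d=2 via tau·c

Answer: 2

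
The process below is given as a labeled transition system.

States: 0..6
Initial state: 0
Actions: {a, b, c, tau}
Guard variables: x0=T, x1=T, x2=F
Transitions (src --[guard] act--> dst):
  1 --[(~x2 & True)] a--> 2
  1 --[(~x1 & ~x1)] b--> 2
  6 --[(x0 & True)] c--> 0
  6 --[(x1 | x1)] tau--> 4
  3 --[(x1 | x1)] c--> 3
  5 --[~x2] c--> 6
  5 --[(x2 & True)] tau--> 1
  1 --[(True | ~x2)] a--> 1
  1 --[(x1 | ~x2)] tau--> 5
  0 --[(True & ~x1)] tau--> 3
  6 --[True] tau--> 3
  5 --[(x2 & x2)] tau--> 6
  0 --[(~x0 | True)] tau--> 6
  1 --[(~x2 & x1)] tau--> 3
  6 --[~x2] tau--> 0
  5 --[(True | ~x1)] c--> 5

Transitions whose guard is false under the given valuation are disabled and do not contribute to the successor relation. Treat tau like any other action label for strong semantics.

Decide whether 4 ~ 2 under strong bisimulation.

Compute ~ classes (split until stable):
  π0 = {{0,1,2,3,4,5,6}}
  π1 = {{0},{1},{2,4},{3,5},{6}}
  π2 = {{0},{1},{2,4},{3},{5},{6}}
Fixed point at round 3; 6 class(es).
4∈{2,4}, 2∈{2,4}

Answer: BISIMILAR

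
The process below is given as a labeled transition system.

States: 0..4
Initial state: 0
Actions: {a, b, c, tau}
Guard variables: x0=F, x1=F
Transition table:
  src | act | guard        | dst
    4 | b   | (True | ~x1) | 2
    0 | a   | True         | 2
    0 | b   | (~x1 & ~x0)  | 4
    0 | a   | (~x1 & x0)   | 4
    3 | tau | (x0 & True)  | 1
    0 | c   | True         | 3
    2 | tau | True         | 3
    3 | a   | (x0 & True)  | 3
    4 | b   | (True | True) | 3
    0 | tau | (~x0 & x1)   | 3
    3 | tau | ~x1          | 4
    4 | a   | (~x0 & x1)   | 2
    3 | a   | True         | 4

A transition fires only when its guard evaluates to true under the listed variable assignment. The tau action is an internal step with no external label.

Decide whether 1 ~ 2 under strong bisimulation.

Refine partition for ~:
  π0 = {{0,1,2,3,4}}
  π1 = {{0},{1},{2},{3},{4}}
stable after 2 split(s): 5 block(s)
class of 1: {1}; class of 2: {2}

Answer: NOT BISIMILAR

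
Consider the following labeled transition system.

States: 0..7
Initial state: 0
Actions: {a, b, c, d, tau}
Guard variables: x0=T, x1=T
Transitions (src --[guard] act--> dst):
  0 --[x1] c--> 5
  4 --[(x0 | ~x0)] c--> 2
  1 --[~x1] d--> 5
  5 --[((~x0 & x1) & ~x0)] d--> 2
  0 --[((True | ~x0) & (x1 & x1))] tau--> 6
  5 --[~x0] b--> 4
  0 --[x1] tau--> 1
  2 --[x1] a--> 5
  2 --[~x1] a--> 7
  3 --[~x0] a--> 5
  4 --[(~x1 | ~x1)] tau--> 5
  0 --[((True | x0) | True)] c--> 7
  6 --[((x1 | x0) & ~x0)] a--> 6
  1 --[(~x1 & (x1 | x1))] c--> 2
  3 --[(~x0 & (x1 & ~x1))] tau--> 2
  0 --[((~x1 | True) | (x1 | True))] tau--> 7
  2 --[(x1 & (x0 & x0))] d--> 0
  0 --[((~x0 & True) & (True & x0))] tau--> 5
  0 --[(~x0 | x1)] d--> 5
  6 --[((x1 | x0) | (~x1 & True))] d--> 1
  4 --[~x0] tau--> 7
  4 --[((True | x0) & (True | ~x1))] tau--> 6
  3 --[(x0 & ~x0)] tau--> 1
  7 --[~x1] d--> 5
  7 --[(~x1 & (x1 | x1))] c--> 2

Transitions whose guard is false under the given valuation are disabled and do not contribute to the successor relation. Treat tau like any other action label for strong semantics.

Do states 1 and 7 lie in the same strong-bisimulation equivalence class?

Compute ~ classes (split until stable):
  π0 = {{0,1,2,3,4,5,6,7}}
  π1 = {{0},{1,3,5,7},{2},{4},{6}}
5 equivalence class(es) (converged in 2)
1∈{1,3,5,7}, 7∈{1,3,5,7}

Answer: BISIMILAR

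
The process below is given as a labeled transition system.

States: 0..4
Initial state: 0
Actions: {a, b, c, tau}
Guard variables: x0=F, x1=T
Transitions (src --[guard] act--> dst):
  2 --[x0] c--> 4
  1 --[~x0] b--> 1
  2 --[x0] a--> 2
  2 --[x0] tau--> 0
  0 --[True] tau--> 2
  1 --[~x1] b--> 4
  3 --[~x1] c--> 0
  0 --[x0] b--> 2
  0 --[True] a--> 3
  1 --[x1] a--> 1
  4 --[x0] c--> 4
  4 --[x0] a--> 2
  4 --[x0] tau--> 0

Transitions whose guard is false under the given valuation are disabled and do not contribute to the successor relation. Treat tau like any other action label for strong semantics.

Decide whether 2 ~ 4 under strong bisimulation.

Answer: BISIMILAR

Trace:
Refine partition for ~:
  π0 = {{0,1,2,3,4}}
  π1 = {{0},{1},{2,3,4}}
stable after 2 split(s): 3 block(s)
2∈{2,3,4}, 4∈{2,3,4}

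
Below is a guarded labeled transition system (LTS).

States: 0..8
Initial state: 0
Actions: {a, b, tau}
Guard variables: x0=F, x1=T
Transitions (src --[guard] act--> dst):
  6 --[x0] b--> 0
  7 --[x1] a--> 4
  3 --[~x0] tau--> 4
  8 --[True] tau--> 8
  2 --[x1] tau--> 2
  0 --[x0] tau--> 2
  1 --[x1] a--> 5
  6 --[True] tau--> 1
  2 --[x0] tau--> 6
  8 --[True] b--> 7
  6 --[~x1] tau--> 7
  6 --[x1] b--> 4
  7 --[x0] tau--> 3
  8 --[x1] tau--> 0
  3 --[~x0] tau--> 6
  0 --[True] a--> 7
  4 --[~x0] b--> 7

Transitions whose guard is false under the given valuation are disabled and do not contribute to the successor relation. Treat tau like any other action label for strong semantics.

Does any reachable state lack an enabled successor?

Reach set: {0,4,7}
  0: a→7  [1 exit(s)]
  4: b→7  [1 exit(s)]
  7: a→4  [1 exit(s)]

Answer: DEADLOCK-FREE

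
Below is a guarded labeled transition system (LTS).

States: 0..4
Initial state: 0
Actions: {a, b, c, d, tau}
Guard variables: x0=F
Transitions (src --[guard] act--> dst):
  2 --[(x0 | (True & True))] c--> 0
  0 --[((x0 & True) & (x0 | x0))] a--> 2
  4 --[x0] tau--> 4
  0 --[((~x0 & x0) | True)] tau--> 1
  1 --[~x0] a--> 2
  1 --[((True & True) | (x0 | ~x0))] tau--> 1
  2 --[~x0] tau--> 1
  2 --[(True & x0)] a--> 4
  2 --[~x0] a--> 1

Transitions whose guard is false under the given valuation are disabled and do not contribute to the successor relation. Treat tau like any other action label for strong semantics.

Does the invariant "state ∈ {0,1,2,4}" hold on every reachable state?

Allowed set {0,1,2,4}
R = {0,1,2}
  0: safe
  1: safe
  2: safe

Answer: INVARIANT HOLDS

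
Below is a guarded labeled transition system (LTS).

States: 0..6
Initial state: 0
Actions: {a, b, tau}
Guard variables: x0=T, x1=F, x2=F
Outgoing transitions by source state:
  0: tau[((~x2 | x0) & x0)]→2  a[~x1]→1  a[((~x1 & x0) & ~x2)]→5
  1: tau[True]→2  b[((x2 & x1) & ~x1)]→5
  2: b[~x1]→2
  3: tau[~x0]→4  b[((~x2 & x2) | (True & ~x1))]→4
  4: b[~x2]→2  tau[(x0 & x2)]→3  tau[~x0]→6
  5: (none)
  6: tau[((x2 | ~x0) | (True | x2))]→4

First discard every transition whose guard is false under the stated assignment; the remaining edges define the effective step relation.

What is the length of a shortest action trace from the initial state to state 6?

BFS to 6:
  L0 = {0}
  L1 = {1,2,5}
6 never appears.

Answer: UNREACHABLE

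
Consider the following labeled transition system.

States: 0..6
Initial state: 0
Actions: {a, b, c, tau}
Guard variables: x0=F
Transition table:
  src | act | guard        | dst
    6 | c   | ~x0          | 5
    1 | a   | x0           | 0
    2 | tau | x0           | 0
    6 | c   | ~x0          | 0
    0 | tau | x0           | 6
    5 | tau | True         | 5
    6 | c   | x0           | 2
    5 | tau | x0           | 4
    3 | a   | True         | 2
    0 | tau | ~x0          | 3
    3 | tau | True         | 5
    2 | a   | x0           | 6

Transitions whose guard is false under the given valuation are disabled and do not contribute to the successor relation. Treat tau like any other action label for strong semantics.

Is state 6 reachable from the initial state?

Answer: UNREACHABLE

Analysis:
After dropping false guards: 6 live edges.
L0 = {0}
L1 = {3}  cumulative {0,3}
L2 = {2,5}  cumulative {0,2,3,5}
Reachable = {0,2,3,5}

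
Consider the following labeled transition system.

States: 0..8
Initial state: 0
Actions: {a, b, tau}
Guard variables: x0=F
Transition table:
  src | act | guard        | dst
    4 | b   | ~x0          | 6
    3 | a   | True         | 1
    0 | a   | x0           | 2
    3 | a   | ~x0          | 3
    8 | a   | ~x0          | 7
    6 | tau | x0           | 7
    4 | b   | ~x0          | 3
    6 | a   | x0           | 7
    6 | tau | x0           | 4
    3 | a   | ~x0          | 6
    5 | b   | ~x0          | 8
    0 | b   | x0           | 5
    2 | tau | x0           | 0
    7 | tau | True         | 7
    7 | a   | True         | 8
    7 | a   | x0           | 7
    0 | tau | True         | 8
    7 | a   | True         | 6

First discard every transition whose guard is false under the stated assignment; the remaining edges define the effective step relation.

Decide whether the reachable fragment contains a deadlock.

Answer: DEADLOCK at state 6

Working:
Reach set: {0,6,7,8}
  0: tau→8  [1 out]
  6: ∅  [STUCK]
  7: a→6  a→8  tau→7  [3 out]
  8: a→7  [1 out]
trace reaching 6: tau·a·a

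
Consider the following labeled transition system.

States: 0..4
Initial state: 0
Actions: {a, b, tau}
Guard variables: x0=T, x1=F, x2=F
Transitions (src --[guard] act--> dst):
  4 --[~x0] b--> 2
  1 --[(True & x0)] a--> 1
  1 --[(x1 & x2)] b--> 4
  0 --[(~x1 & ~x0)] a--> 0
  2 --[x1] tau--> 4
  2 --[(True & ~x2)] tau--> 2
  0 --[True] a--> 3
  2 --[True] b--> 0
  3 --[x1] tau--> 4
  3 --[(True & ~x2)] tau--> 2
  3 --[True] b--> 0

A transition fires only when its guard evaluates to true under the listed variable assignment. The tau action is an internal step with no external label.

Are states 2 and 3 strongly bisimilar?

Answer: BISIMILAR

Analysis:
Bisimulation quotient by refinement:
  round 0: {{0,1,2,3,4}}
  round 1: {{0,1},{2,3},{4}}
  round 2: {{0},{1},{2,3},{4}}
Fixed point at round 3; 4 class(es).
[2]={2,3}  [3]={2,3}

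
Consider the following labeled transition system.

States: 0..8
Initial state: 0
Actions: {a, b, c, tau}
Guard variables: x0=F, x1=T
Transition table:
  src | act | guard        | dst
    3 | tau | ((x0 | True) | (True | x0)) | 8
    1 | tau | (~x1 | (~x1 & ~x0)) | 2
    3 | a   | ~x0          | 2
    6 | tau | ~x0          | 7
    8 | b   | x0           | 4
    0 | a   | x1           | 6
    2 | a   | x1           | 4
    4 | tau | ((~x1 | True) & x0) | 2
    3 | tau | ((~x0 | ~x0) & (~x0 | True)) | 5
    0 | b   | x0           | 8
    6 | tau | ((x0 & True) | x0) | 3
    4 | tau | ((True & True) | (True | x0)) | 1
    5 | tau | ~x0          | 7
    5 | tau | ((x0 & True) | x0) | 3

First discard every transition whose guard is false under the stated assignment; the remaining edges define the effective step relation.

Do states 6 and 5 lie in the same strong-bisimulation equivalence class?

Answer: BISIMILAR

Analysis:
Compute ~ classes (split until stable):
  π0 = {{0,1,2,3,4,5,6,7,8}}
  π1 = {{0,2},{1,7,8},{3},{4,5,6}}
stable after 2 split(s): 4 block(s)
[6]={4,5,6}  [5]={4,5,6}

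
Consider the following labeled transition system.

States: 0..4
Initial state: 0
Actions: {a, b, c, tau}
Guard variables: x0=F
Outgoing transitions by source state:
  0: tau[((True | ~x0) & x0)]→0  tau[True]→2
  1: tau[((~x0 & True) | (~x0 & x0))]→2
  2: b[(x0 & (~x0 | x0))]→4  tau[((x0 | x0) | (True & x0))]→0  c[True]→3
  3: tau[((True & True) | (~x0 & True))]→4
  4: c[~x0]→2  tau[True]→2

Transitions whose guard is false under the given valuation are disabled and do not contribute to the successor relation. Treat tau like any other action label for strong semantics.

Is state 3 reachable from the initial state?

Answer: REACHABLE

Working:
6 transition(s) survive guard evaluation.
L0 = {0}
L1 = {2}  cumulative {0,2}
L2 = {3}  cumulative {0,2,3}
L3 = {4}  cumulative {0,2,3,4}
R = {0,2,3,4}
Path to 3: tau·c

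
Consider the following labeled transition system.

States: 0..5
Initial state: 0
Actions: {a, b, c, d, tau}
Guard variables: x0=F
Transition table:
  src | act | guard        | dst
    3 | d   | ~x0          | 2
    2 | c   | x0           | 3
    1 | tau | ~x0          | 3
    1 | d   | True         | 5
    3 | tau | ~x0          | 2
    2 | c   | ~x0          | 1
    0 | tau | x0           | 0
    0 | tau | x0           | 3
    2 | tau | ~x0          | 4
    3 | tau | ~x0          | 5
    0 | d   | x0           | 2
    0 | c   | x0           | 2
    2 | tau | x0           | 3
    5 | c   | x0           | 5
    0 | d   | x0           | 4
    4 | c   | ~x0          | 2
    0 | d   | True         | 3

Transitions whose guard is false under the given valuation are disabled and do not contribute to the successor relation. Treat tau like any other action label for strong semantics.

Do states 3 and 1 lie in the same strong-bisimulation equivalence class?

Refine partition for ~:
  P[0] = {{0,1,2,3,4,5}}
  P[1] = {{0},{1,3},{2},{4},{5}}
  P[2] = {{0},{1},{2},{3},{4},{5}}
Fixed point at round 3; 6 class(es).
3∈{3}, 1∈{1}

Answer: NOT BISIMILAR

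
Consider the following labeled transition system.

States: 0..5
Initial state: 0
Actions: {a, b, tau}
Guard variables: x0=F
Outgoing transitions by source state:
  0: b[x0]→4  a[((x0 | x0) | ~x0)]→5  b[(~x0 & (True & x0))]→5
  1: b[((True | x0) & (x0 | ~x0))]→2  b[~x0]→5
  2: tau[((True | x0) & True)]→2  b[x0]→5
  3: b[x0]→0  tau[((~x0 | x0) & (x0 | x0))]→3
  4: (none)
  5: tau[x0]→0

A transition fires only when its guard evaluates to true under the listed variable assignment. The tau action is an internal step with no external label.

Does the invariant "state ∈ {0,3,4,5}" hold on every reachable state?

Answer: INVARIANT HOLDS

Working:
Inv-set: {0,3,4,5}
R = {0,5}
  0: ✓
  5: ✓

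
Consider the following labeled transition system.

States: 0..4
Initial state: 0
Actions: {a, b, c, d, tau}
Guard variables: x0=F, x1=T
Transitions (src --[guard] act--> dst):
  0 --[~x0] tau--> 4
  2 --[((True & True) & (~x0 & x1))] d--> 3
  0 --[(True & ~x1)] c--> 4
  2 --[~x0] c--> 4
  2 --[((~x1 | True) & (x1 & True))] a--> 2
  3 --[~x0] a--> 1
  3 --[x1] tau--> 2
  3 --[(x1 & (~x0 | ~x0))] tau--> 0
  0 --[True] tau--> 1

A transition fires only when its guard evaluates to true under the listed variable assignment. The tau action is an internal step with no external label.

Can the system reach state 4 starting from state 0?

Answer: REACHABLE

Analysis:
Guard filter leaves 8 enabled edge(s).
L0 = {0}
L1 = {1,4}  cumulative {0,1,4}
Reach set: {0,1,4}
trace reaching 4: tau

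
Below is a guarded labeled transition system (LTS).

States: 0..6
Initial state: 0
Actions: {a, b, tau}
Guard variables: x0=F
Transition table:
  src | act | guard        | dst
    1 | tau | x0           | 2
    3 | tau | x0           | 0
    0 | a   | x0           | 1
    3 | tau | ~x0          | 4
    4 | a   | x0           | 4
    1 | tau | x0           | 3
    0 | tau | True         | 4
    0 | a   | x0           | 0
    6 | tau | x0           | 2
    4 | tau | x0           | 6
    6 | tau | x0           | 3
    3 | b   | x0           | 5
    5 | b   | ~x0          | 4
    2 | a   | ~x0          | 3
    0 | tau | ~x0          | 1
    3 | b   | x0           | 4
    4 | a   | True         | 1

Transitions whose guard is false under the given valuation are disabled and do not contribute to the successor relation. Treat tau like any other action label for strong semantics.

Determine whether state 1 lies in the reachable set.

Answer: REACHABLE

Trace:
After dropping false guards: 6 live edges.
L0 = {0}
L1 = {1,4}  total {0,1,4}
R = {0,1,4}
trace reaching 1: tau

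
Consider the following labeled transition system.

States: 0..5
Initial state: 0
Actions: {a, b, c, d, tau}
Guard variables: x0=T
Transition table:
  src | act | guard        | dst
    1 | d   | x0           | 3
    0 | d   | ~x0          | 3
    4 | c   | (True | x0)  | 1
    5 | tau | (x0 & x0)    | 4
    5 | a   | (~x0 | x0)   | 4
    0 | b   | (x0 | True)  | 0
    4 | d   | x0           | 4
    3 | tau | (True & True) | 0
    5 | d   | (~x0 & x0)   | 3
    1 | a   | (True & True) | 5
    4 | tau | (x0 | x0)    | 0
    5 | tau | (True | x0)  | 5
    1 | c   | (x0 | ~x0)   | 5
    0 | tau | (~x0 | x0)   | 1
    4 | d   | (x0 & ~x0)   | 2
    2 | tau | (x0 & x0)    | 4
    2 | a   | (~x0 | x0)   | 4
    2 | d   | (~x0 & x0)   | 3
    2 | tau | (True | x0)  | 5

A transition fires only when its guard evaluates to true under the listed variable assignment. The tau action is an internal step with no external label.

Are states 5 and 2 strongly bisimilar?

Answer: BISIMILAR

Working:
Refine partition for ~:
  P[0] = {{0,1,2,3,4,5}}
  P[1] = {{0},{1},{2,5},{3},{4}}
5 equivalence class(es) (converged in 2)
[5]={2,5}  [2]={2,5}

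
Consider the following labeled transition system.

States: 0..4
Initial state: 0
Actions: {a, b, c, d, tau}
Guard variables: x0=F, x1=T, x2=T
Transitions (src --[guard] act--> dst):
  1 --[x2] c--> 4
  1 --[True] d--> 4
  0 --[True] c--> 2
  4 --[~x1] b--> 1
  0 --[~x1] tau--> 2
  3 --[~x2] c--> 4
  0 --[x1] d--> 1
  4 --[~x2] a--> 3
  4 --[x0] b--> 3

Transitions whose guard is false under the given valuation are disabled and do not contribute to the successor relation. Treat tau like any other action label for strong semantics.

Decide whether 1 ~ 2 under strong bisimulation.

Answer: NOT BISIMILAR

Trace:
Compute ~ classes (split until stable):
  P[0] = {{0,1,2,3,4}}
  P[1] = {{0,1},{2,3,4}}
  P[2] = {{0},{1},{2,3,4}}
Fixed point at round 3; 3 class(es).
class of 1: {1}; class of 2: {2,3,4}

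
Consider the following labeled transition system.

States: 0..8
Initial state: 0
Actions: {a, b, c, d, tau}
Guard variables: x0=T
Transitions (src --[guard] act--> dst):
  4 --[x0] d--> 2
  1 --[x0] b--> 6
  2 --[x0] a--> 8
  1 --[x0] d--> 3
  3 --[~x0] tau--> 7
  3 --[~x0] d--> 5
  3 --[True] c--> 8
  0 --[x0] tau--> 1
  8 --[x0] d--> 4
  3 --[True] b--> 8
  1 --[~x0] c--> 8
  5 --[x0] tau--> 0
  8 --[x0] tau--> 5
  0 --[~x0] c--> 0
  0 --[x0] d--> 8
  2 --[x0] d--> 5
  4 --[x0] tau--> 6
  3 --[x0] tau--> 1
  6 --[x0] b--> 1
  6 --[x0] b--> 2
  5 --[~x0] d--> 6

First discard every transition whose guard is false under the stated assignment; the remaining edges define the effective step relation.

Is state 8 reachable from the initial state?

16 transition(s) survive guard evaluation.
L0 = {0}
L1 = {1,8}  now seen {0,1,8}
L2 = {3,4,5,6}  now seen {0,1,3,4,5,6,8}
L3 = {2}  now seen {0,1,2,3,4,5,6,8}
Reach set: {0,1,2,3,4,5,6,8}
Path to 8: d

Answer: REACHABLE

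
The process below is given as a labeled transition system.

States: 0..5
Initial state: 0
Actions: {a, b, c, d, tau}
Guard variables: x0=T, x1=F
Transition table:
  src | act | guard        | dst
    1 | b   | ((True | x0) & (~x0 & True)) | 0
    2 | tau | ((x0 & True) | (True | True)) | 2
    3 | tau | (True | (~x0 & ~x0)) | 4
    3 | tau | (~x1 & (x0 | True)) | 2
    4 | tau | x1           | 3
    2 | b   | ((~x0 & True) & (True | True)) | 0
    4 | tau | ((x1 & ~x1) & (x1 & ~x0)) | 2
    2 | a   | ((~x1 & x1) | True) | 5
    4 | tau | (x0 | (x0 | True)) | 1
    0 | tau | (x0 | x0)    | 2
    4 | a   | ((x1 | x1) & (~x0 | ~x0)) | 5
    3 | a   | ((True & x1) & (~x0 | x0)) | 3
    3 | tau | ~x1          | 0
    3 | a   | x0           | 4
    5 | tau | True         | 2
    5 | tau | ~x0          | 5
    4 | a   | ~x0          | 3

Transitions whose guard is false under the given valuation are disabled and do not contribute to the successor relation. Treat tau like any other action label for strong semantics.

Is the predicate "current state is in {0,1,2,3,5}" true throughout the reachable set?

Answer: INVARIANT HOLDS

Analysis:
Inv-set: {0,1,2,3,5}
R = {0,2,5}
  0: ok
  2: ok
  5: ok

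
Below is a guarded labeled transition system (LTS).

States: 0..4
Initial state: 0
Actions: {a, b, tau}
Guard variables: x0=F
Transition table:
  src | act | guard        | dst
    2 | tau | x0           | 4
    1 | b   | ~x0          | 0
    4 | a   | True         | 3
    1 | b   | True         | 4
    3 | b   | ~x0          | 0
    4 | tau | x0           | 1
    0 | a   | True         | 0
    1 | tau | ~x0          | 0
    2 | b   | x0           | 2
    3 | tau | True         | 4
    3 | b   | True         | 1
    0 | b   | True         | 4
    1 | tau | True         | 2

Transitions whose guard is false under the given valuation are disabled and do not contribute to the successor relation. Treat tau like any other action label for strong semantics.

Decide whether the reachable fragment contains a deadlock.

Answer: DEADLOCK at state 2

Working:
Reachable = {0,1,2,3,4}
  0: a→0  b→4  [2 out]
  1: b→0  b→4  tau→0  tau→2  [4 out]
  2: ∅  [no exit]
  3: b→0  b→1  tau→4  [3 out]
  4: a→3  [1 out]
trace reaching 2: b·a·b·tau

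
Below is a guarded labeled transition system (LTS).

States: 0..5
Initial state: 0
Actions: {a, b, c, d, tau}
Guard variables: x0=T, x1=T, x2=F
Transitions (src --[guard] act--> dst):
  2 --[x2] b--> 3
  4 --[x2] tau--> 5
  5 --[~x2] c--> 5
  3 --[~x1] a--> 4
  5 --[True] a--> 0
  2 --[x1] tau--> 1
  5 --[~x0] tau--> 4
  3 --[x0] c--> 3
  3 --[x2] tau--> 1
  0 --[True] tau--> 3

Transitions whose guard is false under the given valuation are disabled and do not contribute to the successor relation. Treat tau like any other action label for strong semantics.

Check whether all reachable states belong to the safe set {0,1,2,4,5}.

Allowed set {0,1,2,4,5}
R = {0,3}
  0: ✓
  3: VIOLATES
reach 3 via tau — violates

Answer: INVARIANT VIOLATED at state 3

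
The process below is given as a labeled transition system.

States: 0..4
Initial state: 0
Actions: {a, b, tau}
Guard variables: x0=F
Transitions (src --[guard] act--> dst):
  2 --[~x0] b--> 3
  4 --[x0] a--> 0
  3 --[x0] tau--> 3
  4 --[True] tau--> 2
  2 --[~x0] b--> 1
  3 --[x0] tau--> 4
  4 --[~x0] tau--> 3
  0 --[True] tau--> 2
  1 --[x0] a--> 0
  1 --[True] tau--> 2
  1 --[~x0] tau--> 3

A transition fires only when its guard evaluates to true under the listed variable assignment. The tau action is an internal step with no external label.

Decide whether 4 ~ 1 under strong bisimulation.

Refine partition for ~:
  π0 = {{0,1,2,3,4}}
  π1 = {{0,1,4},{2},{3}}
  π2 = {{0},{1,4},{2},{3}}
stable after 3 split(s): 4 block(s)
class of 4: {1,4}; class of 1: {1,4}

Answer: BISIMILAR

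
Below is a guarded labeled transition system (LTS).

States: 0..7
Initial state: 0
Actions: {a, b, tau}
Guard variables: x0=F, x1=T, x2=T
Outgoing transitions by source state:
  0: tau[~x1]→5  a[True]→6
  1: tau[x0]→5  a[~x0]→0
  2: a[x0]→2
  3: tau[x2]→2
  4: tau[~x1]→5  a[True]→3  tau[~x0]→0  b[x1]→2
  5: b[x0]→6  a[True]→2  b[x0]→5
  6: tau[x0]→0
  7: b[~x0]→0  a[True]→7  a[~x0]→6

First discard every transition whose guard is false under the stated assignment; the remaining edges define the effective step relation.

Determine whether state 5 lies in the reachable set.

Answer: UNREACHABLE

Trace:
10 transition(s) survive guard evaluation.
Layer 0: {0}
Layer 1: {6}  cumulative {0,6}
R = {0,6}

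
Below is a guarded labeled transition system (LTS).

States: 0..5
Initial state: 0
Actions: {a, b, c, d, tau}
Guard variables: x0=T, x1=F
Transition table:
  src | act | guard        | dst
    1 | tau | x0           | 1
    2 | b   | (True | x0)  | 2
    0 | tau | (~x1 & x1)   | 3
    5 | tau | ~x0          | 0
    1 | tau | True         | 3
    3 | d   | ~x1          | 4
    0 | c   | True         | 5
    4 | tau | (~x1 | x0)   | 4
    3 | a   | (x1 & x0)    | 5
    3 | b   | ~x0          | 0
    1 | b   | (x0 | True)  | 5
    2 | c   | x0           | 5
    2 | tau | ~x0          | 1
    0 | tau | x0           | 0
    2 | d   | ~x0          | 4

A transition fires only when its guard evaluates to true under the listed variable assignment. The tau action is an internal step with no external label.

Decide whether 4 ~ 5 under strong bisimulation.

Bisimulation quotient by refinement:
  π0 = {{0,1,2,3,4,5}}
  π1 = {{0},{1},{2},{3},{4},{5}}
6 equivalence class(es) (converged in 2)
4∈{4}, 5∈{5}

Answer: NOT BISIMILAR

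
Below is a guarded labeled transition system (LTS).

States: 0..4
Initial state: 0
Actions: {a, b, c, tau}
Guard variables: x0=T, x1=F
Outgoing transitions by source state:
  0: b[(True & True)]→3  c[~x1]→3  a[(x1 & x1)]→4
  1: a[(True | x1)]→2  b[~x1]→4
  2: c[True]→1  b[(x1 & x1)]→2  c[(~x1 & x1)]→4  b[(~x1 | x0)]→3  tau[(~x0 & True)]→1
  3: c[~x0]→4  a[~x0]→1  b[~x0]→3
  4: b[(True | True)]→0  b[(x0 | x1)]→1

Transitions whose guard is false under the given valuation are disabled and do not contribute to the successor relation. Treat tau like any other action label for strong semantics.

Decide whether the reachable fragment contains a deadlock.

Answer: DEADLOCK at state 3

Analysis:
Reach set: {0,3}
  0: b→3  c→3  [2 exit(s)]
  3: ∅  [STUCK]
Path to 3: b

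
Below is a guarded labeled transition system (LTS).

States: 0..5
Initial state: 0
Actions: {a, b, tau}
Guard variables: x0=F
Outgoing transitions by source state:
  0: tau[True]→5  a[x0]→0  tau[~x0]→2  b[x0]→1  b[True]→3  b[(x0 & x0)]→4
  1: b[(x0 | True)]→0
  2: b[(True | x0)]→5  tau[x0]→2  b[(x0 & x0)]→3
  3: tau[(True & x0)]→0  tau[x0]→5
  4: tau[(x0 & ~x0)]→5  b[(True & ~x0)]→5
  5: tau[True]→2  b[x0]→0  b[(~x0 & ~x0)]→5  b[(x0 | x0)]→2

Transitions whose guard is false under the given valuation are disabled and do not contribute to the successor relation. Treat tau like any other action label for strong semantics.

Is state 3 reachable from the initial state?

Answer: REACHABLE

Trace:
After dropping false guards: 8 live edges.
L0 = {0}
L1 = {2,3,5}  now seen {0,2,3,5}
Reachable = {0,2,3,5}
Path to 3: b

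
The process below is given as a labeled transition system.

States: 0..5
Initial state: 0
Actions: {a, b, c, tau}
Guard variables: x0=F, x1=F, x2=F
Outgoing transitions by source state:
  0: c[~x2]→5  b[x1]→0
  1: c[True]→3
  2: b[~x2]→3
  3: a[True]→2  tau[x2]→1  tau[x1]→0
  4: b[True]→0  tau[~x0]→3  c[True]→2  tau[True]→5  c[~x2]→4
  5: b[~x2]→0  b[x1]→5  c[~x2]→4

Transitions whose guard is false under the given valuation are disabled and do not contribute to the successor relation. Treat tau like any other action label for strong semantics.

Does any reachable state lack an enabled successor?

Reachable = {0,2,3,4,5}
  0: c→5  [1 out]
  2: b→3  [1 out]
  3: a→2  [1 out]
  4: b→0  c→2  c→4  tau→3  tau→5  [5 out]
  5: b→0  c→4  [2 out]

Answer: DEADLOCK-FREE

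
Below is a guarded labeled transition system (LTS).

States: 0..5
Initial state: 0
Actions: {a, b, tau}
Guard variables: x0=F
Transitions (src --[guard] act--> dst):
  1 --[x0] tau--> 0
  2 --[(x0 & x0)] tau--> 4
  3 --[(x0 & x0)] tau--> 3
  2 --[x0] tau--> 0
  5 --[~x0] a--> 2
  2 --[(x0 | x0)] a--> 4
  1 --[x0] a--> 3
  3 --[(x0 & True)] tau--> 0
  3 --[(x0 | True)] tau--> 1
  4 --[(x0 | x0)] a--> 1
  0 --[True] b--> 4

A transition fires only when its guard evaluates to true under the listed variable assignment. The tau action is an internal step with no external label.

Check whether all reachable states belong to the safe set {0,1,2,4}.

Inv-set: {0,1,2,4}
Reachable = {0,4}
  0: ✓
  4: ✓

Answer: INVARIANT HOLDS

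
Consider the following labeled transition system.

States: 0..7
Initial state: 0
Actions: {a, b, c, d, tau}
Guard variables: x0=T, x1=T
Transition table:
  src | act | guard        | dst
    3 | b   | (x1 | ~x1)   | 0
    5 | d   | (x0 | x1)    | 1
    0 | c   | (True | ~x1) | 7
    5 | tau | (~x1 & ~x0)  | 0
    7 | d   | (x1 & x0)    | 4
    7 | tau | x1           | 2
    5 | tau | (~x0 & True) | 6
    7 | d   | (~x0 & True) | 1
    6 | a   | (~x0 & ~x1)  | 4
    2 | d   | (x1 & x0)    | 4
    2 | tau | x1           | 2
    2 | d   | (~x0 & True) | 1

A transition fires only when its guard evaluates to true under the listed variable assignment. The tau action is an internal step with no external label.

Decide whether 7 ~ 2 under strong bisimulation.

Compute ~ classes (split until stable):
  π0 = {{0,1,2,3,4,5,6,7}}
  π1 = {{0},{1,4,6},{2,7},{3},{5}}
Fixed point at round 2; 5 class(es).
7∈{2,7}, 2∈{2,7}

Answer: BISIMILAR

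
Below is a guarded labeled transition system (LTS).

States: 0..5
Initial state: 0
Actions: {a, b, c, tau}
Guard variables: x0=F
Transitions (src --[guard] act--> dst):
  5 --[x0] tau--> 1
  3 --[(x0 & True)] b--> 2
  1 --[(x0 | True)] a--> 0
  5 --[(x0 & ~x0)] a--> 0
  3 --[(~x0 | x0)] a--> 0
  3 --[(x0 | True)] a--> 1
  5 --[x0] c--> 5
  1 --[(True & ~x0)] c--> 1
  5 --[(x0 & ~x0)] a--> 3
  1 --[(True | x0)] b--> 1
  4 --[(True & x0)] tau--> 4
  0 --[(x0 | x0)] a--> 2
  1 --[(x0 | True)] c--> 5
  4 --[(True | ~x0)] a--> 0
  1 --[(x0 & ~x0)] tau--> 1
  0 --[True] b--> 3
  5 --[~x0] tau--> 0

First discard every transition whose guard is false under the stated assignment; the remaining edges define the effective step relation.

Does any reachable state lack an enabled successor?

Reachable = {0,1,3,5}
  0: b→3  [deg 1]
  1: a→0  b→1  c→1  c→5  [deg 4]
  3: a→0  a→1  [deg 2]
  5: tau→0  [deg 1]

Answer: DEADLOCK-FREE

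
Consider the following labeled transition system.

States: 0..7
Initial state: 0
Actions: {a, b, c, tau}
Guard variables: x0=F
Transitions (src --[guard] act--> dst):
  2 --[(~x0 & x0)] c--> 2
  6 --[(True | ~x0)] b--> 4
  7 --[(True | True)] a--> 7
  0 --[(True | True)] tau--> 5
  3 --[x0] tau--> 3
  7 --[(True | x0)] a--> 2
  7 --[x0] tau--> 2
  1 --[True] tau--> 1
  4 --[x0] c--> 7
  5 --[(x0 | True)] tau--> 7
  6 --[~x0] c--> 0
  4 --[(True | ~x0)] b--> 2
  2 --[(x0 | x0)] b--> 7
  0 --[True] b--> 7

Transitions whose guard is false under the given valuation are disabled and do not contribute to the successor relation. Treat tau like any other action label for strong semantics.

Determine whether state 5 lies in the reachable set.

After dropping false guards: 9 live edges.
depth 0: {0}
depth 1: {5,7}  now seen {0,5,7}
depth 2: {2}  now seen {0,2,5,7}
Reachable = {0,2,5,7}
witness 5: tau

Answer: REACHABLE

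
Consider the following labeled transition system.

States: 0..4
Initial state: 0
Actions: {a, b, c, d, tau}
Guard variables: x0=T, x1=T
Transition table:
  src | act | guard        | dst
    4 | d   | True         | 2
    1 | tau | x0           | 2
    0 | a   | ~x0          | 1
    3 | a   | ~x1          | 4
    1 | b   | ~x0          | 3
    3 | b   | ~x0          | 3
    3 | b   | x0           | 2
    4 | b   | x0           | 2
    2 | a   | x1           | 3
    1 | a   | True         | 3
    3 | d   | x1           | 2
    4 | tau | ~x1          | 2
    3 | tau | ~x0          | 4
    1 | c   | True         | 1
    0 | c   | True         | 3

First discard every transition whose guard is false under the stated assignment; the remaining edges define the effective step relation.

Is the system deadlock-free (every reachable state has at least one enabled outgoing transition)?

Reachable = {0,2,3}
  0: c→3  [1 out]
  2: a→3  [1 out]
  3: b→2  d→2  [2 out]

Answer: DEADLOCK-FREE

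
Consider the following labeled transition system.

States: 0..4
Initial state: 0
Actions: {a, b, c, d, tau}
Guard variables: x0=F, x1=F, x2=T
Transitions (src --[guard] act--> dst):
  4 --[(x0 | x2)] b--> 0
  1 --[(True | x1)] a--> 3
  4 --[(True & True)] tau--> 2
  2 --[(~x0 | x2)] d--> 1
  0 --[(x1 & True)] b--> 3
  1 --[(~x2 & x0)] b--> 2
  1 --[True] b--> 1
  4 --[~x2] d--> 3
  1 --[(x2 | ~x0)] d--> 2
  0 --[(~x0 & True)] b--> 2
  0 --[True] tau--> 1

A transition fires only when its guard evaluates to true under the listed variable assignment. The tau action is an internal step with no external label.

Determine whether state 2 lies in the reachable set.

Answer: REACHABLE

Working:
After dropping false guards: 8 live edges.
L0 = {0}
L1 = {1,2}  total {0,1,2}
L2 = {3}  total {0,1,2,3}
R = {0,1,2,3}
witness 2: b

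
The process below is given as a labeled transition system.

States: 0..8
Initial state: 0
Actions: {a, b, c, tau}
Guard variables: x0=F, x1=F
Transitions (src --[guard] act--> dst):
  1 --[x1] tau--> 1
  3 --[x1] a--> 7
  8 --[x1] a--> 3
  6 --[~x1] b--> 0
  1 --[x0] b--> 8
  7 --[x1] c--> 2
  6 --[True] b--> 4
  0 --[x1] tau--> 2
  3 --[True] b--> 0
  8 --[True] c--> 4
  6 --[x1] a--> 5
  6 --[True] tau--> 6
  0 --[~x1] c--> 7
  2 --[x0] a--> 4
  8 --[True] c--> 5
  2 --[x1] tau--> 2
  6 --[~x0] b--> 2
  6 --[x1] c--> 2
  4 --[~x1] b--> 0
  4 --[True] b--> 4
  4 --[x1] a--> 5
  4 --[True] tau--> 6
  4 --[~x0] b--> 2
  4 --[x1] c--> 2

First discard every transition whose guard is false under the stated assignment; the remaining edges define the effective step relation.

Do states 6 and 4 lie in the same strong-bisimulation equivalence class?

Answer: BISIMILAR

Trace:
Bisimulation quotient by refinement:
  round 0: {{0,1,2,3,4,5,6,7,8}}
  round 1: {{0,8},{1,2,5,7},{3},{4,6}}
  round 2: {{0},{1,2,5,7},{3},{4,6},{8}}
5 equivalence class(es) (converged in 3)
class of 6: {4,6}; class of 4: {4,6}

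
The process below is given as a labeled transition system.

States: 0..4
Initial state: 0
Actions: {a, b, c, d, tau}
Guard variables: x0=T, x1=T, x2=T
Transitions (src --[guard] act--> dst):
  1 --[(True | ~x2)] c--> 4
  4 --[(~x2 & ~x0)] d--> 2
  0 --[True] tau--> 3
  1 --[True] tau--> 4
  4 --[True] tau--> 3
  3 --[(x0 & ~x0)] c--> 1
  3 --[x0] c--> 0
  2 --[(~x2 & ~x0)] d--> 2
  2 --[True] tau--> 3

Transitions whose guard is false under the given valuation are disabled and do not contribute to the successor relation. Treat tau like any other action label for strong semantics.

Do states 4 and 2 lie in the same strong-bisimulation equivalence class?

Bisimulation quotient by refinement:
  P[0] = {{0,1,2,3,4}}
  P[1] = {{0,2,4},{1},{3}}
3 equivalence class(es) (converged in 2)
class of 4: {0,2,4}; class of 2: {0,2,4}

Answer: BISIMILAR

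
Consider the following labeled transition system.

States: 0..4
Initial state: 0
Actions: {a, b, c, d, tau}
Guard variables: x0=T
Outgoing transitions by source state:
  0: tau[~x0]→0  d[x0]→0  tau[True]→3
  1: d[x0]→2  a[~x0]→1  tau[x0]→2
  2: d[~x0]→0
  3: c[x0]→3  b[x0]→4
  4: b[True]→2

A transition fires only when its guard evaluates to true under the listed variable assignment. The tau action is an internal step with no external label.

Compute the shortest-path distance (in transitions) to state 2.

Answer: 3

Analysis:
BFS to 2:
  Layer 0: {0}
  Layer 1: {3}
  Layer 2: {4}
  Layer 3: {2}
2 enters at depth 3; path tau·b·b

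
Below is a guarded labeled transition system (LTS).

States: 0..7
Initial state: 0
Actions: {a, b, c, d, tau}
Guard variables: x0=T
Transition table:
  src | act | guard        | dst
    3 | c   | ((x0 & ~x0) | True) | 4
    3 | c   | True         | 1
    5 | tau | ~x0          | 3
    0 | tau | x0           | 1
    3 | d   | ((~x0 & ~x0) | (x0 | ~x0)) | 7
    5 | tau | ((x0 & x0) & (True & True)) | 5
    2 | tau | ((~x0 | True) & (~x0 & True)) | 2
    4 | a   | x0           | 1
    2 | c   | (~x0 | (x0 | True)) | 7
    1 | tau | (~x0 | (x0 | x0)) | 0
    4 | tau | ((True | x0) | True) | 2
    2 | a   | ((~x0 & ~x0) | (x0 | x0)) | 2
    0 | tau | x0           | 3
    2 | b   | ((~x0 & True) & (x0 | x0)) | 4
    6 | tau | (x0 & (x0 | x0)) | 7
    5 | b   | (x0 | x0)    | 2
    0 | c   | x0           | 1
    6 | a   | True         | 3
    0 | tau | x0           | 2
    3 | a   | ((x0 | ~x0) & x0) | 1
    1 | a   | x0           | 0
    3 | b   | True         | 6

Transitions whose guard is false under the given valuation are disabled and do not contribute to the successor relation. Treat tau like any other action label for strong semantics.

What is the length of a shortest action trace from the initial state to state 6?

Answer: 2

Analysis:
BFS to 6:
  Layer 0: {0}
  Layer 1: {1,2,3}
  Layer 2: {4,6,7}
first hit 6 at d=2 via tau·b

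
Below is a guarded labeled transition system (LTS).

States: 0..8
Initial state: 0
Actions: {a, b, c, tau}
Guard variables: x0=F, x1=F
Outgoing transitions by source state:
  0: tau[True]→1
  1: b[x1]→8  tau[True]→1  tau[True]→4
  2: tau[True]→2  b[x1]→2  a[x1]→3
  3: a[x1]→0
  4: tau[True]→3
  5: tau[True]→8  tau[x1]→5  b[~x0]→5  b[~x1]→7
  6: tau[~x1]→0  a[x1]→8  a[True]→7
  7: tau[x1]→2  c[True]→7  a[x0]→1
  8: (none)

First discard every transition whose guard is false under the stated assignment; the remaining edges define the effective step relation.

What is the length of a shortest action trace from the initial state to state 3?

Answer: 3

Working:
BFS to 3:
  Layer 0: {0}
  Layer 1: {1}
  Layer 2: {4}
  Layer 3: {3}
depth(3)=3, e.g. tau·tau·tau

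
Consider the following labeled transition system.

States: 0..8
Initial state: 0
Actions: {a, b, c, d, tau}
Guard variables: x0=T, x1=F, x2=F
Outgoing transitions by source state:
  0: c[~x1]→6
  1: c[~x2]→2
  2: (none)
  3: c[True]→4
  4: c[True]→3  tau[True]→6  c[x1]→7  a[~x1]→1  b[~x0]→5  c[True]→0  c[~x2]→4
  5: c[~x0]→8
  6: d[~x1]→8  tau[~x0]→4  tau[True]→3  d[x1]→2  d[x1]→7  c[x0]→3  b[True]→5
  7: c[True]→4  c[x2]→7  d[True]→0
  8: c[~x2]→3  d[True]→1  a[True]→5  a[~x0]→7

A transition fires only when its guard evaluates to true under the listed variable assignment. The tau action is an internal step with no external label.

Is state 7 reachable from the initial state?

Guard filter leaves 17 enabled edge(s).
Layer 0: {0}
Layer 1: {6}  cumulative {0,6}
Layer 2: {3,5,8}  cumulative {0,3,5,6,8}
Layer 3: {1,4}  cumulative {0,1,3,4,5,6,8}
Layer 4: {2}  cumulative {0,1,2,3,4,5,6,8}
R = {0,1,2,3,4,5,6,8}

Answer: UNREACHABLE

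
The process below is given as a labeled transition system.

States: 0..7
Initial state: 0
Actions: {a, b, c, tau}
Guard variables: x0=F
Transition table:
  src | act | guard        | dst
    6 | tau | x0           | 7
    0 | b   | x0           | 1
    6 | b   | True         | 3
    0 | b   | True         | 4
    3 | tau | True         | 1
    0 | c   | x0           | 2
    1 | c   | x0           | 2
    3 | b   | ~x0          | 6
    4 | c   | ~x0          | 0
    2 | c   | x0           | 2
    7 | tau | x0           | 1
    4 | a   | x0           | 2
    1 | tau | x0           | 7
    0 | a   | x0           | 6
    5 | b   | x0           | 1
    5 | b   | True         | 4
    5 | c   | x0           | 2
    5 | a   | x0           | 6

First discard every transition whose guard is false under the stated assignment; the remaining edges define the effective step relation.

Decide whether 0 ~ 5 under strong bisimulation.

Refine partition for ~:
  round 0: {{0,1,2,3,4,5,6,7}}
  round 1: {{0,5,6},{1,2,7},{3},{4}}
  round 2: {{0,5},{1,2,7},{3},{4},{6}}
stable after 3 split(s): 5 block(s)
0∈{0,5}, 5∈{0,5}

Answer: BISIMILAR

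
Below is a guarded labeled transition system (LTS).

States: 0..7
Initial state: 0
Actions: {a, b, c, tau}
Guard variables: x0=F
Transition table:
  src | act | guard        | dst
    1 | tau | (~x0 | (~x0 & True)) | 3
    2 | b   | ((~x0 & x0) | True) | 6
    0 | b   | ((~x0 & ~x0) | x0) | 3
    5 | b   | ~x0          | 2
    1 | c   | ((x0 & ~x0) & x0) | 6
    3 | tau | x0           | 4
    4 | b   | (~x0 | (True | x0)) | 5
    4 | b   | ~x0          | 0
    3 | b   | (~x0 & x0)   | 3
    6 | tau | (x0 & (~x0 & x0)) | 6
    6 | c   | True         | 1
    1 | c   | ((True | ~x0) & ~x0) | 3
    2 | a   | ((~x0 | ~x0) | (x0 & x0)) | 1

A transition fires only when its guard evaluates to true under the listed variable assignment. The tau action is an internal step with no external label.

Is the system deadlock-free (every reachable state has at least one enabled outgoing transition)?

Answer: DEADLOCK at state 3

Trace:
Reachable = {0,3}
  0: b→3  [1 out]
  3: ∅  [no exit]
trace reaching 3: b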